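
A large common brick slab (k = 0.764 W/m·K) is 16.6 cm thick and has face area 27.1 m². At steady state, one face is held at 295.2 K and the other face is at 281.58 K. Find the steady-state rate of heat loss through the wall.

Q = kA·ΔT/L = 0.764 × 27.1 × |295.2 K − 281.58 K| / 0.166 = 1700 W

Q = 1700 W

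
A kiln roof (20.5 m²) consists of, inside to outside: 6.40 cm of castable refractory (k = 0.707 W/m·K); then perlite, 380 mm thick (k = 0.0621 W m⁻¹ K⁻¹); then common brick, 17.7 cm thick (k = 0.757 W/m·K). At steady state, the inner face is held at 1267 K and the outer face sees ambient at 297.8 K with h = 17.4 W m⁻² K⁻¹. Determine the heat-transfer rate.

Resistance network (inner→outer):
  R_castable refractory = L/(kA) = 0.0640/(0.707·20.5) = 0.004416 K/W
  R_perlite = L/(kA) = 0.380/(0.0621·20.5) = 0.2985 K/W
  R_common brick = L/(kA) = 0.177/(0.757·20.5) = 0.01141 K/W
  R_conv,out = 1/(hA) = 1/(17.4·20.5) = 0.002803 K/W
ΣR = 0.004416 + 0.2985 + 0.01141 + 0.002803 = 0.3171 K/W
Q = ΔT/ΣR = (1267 K − 297.8 K)/0.3171 = 3060 W

Q = 3.06 kW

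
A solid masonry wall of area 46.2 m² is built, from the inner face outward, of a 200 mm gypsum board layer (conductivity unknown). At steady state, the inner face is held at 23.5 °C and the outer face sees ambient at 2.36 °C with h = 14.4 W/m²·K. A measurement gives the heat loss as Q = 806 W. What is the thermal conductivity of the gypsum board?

ΣR = ΔT/Q = |23.5 − 2.36|/806 = 0.02623 K/W
Known resistances:
  R_conv,out = 1/(hA) = 1/(14.4·46.2) = 0.001503 K/W
R_gypsum board = ΣR − ΣR_known = 0.02623 − 0.001503 = 0.02473 K/W
L/(kA) = 0.02473 ⇒ k = 0.200/(0.02473·46.2) = 0.175 W/m·K

k = 0.175 W/m·K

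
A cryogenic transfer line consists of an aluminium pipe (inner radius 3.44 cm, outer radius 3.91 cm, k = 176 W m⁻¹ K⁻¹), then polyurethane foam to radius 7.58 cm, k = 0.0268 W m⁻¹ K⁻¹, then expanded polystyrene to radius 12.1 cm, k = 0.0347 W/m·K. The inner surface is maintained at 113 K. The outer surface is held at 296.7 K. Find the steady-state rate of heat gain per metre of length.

Q' = 30.2 W/m

Series thermal resistances, inner to outer:
  R'_aluminium = ln(0.0391/0.0344)/(2πk) = 0.1281/(2π·176) = 1.158×10^-4 m·K/W
  R'_polyurethane foam = ln(0.0758/0.0391)/(2πk) = 0.6620/(2π·0.0268) = 3.931 m·K/W
  R'_expanded polystyrene = ln(0.121/0.0758)/(2πk) = 0.4677/(2π·0.0347) = 2.145 m·K/W
ΣR = 1.158×10^-4 + 3.931 + 2.145 = 6.076 m·K/W
Q' = ΔT/ΣR = (113 K − 296.7 K)/6.076 = -30.2 W/m
(Negative Q' ⇒ heat flows inward; heat gain = 30.2 W/m.)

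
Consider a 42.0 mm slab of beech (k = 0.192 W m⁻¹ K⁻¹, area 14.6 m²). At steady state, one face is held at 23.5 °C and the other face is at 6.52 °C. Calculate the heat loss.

Q = kA·ΔT/L = 0.192 × 14.6 × |23.5 °C − 6.52 °C| / 0.0420 = 1130 W

Q = 1130 W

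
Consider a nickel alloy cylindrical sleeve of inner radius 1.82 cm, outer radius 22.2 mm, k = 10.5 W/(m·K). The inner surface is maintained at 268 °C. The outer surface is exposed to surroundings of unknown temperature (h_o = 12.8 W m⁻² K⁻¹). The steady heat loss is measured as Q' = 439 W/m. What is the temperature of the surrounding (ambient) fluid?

T_out = 20.8 °C

Sum the resistances:
  R'_nickel alloy = ln(0.0222/0.0182)/(2πk) = 0.1987/(2π·10.5) = 0.003011 m·K/W
  R'_conv,out = 1/(2πr h) = 1/(2π·0.0222·12.8) = 0.5601 m·K/W
ΣR = 0.5631 m·K/W
ΔT = Q'·ΣR = 439 × 0.5631 = 247.2 K
Heat flows outward, so T_out = T_in − ΔT = 268 − 247.2 = 20.8 °C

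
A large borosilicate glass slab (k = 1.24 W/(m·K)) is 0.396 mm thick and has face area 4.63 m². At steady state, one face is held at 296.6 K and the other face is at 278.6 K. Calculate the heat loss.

Q = kA·ΔT/L = 1.24 × 4.63 × |296.6 K − 278.6 K| / 3.96×10^-4 = 2.61×10^5 W

Q = 261 kW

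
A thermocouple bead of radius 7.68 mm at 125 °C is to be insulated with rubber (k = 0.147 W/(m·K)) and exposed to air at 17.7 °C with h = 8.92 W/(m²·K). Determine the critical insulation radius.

r_cr = 3.30 cm

For a sphere, r_cr = 2k_ins/h = 2·0.147/8.92 = 0.0330 m = 3.30 cm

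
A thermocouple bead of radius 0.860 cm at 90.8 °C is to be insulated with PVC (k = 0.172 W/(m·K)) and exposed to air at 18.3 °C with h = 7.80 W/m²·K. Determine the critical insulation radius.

For a sphere, r_cr = 2k_ins/h = 2·0.172/7.80 = 0.0441 m = 4.41 cm

r_cr = 4.41 cm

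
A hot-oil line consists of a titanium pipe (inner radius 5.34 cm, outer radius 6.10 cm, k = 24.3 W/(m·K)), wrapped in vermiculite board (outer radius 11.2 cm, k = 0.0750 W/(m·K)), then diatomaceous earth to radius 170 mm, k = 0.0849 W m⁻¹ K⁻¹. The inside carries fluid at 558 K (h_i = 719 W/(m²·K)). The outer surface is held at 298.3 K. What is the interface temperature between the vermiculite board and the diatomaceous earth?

Series thermal resistances, inner to outer:
  R'_conv,in = 1/(2πr h) = 1/(2π·0.0534·719) = 0.004145 m·K/W
  R'_titanium = ln(0.0610/0.0534)/(2πk) = 0.1331/(2π·24.3) = 8.715×10^-4 m·K/W
  R'_vermiculite board = ln(0.112/0.0610)/(2πk) = 0.6076/(2π·0.0750) = 1.289 m·K/W
  R'_diatomaceous earth = ln(0.170/0.112)/(2πk) = 0.4173/(2π·0.0849) = 0.7823 m·K/W
ΣR = 0.004145 + 8.715×10^-4 + 1.289 + 0.7823 = 2.076 m·K/W
Q' = ΔT/ΣR = (558 K − 298.3 K)/2.076 = 125.1 W/m
From the inner boundary to the vermiculite board/diatomaceous earth interface, ΣR_partial = 1.294 m·K/W.
T_interface = T_in − Q'·ΣR_partial = 558 K − (125.1)(1.294) = 396 K

T = 396 K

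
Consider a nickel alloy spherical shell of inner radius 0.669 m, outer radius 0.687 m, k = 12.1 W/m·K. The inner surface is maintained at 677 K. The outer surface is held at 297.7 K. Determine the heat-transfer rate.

Q = 1470 kW

Q = 4πk·ΔT/(1/r₁ − 1/r₂) = 4π × 12.1 × 379.3 / (1/0.669 − 1/0.687) = 1.47×10^6 W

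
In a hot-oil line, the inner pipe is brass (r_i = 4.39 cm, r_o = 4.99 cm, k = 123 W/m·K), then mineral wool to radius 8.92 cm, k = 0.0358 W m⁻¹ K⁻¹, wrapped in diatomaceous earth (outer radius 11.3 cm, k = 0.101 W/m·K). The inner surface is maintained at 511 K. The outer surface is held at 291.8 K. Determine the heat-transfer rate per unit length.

Series thermal resistances, inner to outer:
  R'_brass = ln(0.0499/0.0439)/(2πk) = 0.1281/(2π·123) = 1.658×10^-4 m·K/W
  R'_mineral wool = ln(0.0892/0.0499)/(2πk) = 0.5809/(2π·0.0358) = 2.582 m·K/W
  R'_diatomaceous earth = ln(0.113/0.0892)/(2πk) = 0.2365/(2π·0.101) = 0.3727 m·K/W
ΣR = 1.658×10^-4 + 2.582 + 0.3727 = 2.955 m·K/W
Q' = ΔT/ΣR = (511 K − 291.8 K)/2.955 = 74.2 W/m

Q' = 74.2 W/m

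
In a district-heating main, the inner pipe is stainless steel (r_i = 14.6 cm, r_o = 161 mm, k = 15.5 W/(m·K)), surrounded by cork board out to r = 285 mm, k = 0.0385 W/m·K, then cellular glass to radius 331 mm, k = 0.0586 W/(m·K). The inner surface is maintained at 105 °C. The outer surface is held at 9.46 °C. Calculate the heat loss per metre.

Q' = 34.5 W/m

Treat each layer as a resistance in series:
  R'_stainless steel = ln(0.161/0.146)/(2πk) = 0.09780/(2π·15.5) = 0.001004 m·K/W
  R'_cork board = ln(0.285/0.161)/(2πk) = 0.5711/(2π·0.0385) = 2.361 m·K/W
  R'_cellular glass = ln(0.331/0.285)/(2πk) = 0.1496/(2π·0.0586) = 0.4064 m·K/W
ΣR = 0.001004 + 2.361 + 0.4064 = 2.768 m·K/W
Q' = ΔT/ΣR = (105 °C − 9.46 °C)/2.768 = 34.5 W/m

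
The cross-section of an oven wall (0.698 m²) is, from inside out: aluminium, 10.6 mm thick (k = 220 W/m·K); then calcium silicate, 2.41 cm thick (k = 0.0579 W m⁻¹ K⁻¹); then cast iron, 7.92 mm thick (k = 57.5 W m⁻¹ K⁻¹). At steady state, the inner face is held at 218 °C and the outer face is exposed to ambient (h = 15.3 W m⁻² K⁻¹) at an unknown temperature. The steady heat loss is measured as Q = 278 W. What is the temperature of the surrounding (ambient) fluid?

T_out = 26.1 °C

Sum the resistances:
  R_aluminium = L/(kA) = 0.0106/(220·0.698) = 6.903×10^-5 K/W
  R_calcium silicate = L/(kA) = 0.0241/(0.0579·0.698) = 0.5963 K/W
  R_cast iron = L/(kA) = 0.00792/(57.5·0.698) = 1.973×10^-4 K/W
  R_conv,out = 1/(hA) = 1/(15.3·0.698) = 0.09364 K/W
ΣR = 0.6902 K/W
ΔT = Q·ΣR = 278 × 0.6902 = 191.9 K
Heat flows outward, so T_out = T_in − ΔT = 218 − 191.9 = 26.1 °C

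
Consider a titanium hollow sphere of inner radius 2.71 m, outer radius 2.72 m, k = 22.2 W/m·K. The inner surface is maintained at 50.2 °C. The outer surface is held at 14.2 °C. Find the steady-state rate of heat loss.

Q = 4πk·ΔT/(1/r₁ − 1/r₂) = 4π × 22.2 × 36 / (1/2.71 − 1/2.72) = 7.40×10^6 W

Q = 7.40×10^6 W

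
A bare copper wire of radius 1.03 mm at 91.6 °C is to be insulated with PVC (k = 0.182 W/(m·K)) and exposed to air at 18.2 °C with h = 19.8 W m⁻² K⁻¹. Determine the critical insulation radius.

For a cylinder, r_cr = k_ins/h = 0.182/19.8 = 0.00919 m = 0.919 cm

r_cr = 0.919 cm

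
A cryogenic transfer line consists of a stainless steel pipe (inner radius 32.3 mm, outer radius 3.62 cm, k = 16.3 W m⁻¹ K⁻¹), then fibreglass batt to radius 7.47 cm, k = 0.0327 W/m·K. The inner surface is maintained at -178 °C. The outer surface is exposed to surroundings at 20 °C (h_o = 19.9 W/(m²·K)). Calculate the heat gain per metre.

Q' = 54.5 W/m

Series thermal resistances, inner to outer:
  R'_stainless steel = ln(0.0362/0.0323)/(2πk) = 0.1140/(2π·16.3) = 0.001113 m·K/W
  R'_fibreglass batt = ln(0.0747/0.0362)/(2πk) = 0.7244/(2π·0.0327) = 3.526 m·K/W
  R'_conv,out = 1/(2πr h) = 1/(2π·0.0747·19.9) = 0.1071 m·K/W
ΣR = 0.001113 + 3.526 + 0.1071 = 3.634 m·K/W
Q' = ΔT/ΣR = (-178 °C − 20 °C)/3.634 = -54.5 W/m
(Negative Q' ⇒ heat flows inward; heat gain = 54.5 W/m.)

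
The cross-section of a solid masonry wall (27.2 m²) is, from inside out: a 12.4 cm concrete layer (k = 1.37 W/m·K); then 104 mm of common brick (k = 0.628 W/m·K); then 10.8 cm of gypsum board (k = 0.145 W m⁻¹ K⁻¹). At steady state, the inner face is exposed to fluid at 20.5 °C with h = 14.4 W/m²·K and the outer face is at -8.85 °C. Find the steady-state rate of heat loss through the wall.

Series thermal resistances, inner to outer:
  R_conv,in = 1/(hA) = 1/(14.4·27.2) = 0.002553 K/W
  R_concrete = L/(kA) = 0.124/(1.37·27.2) = 0.003328 K/W
  R_common brick = L/(kA) = 0.104/(0.628·27.2) = 0.006088 K/W
  R_gypsum board = L/(kA) = 0.108/(0.145·27.2) = 0.02738 K/W
ΣR = 0.002553 + 0.003328 + 0.006088 + 0.02738 = 0.03935 K/W
Q = ΔT/ΣR = (20.5 °C − -8.85 °C)/0.03935 = 746 W

Q = 746 W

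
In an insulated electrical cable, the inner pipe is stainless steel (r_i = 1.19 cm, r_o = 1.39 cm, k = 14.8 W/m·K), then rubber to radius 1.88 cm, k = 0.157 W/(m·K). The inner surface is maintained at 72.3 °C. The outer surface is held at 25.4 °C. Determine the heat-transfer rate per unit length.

Q' = 152 W/m

Resistance network (inner→outer):
  R'_stainless steel = ln(0.0139/0.0119)/(2πk) = 0.1554/(2π·14.8) = 0.001671 m·K/W
  R'_rubber = ln(0.0188/0.0139)/(2πk) = 0.3020/(2π·0.157) = 0.3061 m·K/W
ΣR = 0.001671 + 0.3061 = 0.3078 m·K/W
Q' = ΔT/ΣR = (72.3 °C − 25.4 °C)/0.3078 = 152 W/m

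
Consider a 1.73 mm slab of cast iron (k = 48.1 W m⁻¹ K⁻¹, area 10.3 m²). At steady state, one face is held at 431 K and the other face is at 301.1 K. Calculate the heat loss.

Q = kA·ΔT/L = 48.1 × 10.3 × |431 K − 301.1 K| / 0.00173 = 3.72×10^7 W

Q = 37200 kW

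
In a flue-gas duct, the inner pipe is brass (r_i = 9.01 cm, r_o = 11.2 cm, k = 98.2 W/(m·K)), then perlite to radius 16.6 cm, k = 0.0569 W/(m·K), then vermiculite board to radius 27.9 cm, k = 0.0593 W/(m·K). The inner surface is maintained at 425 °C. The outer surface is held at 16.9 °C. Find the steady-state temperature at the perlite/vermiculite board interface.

T = 245 °C

Resistance network (inner→outer):
  R'_brass = ln(0.112/0.0901)/(2πk) = 0.2176/(2π·98.2) = 3.526×10^-4 m·K/W
  R'_perlite = ln(0.166/0.112)/(2πk) = 0.3935/(2π·0.0569) = 1.101 m·K/W
  R'_vermiculite board = ln(0.279/0.166)/(2πk) = 0.5192/(2π·0.0593) = 1.394 m·K/W
ΣR = 3.526×10^-4 + 1.101 + 1.394 = 2.495 m·K/W
Q' = ΔT/ΣR = (425 °C − 16.9 °C)/2.495 = 163.6 W/m
From the inner boundary to the perlite/vermiculite board interface, ΣR_partial = 1.101 m·K/W.
T_interface = T_in − Q'·ΣR_partial = 425 °C − (163.6)(1.101) = 245 °C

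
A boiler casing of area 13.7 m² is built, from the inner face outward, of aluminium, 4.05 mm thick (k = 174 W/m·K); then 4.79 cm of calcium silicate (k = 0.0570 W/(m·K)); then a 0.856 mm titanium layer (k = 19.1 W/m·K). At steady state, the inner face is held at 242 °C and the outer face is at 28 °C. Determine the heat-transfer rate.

Treat each layer as a resistance in series:
  R_aluminium = L/(kA) = 0.00405/(174·13.7) = 1.699×10^-6 K/W
  R_calcium silicate = L/(kA) = 0.0479/(0.0570·13.7) = 0.06134 K/W
  R_titanium = L/(kA) = 8.56×10^-4/(19.1·13.7) = 3.271×10^-6 K/W
ΣR = 1.699×10^-6 + 0.06134 + 3.271×10^-6 = 0.06134 K/W
Q = ΔT/ΣR = (242 °C − 28 °C)/0.06134 = 3490 W

Q = 3.49 kW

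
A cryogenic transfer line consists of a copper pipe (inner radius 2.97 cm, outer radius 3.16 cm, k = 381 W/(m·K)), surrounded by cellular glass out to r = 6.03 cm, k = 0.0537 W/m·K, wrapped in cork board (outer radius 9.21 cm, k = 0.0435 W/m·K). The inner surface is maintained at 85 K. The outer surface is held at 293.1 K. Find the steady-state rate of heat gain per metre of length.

Treat each layer as a resistance in series:
  R'_copper = ln(0.0316/0.0297)/(2πk) = 0.06201/(2π·381) = 2.590×10^-5 m·K/W
  R'_cellular glass = ln(0.0603/0.0316)/(2πk) = 0.6462/(2π·0.0537) = 1.915 m·K/W
  R'_cork board = ln(0.0921/0.0603)/(2πk) = 0.4235/(2π·0.0435) = 1.550 m·K/W
ΣR = 2.590×10^-5 + 1.915 + 1.550 = 3.465 m·K/W
Q' = ΔT/ΣR = (85 K − 293.1 K)/3.465 = -60.1 W/m
(Negative Q' ⇒ heat flows inward; heat gain = 60.1 W/m.)

Q' = 60.1 W/m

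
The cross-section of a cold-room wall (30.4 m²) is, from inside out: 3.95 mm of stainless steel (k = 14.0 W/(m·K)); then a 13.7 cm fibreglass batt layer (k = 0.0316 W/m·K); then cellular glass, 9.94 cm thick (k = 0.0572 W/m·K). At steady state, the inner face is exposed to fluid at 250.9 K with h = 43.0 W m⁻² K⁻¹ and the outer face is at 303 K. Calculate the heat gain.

Q = 260 W

Series thermal resistances, inner to outer:
  R_conv,in = 1/(hA) = 1/(43.0·30.4) = 7.650×10^-4 K/W
  R_stainless steel = L/(kA) = 0.00395/(14.0·30.4) = 9.281×10^-6 K/W
  R_fibreglass batt = L/(kA) = 0.137/(0.0316·30.4) = 0.1426 K/W
  R_cellular glass = L/(kA) = 0.0994/(0.0572·30.4) = 0.05716 K/W
ΣR = 7.650×10^-4 + 9.281×10^-6 + 0.1426 + 0.05716 = 0.2005 K/W
Q = ΔT/ΣR = (250.9 K − 303 K)/0.2005 = -260 W
(Negative Q ⇒ heat flows inward; heat gain = 260 W.)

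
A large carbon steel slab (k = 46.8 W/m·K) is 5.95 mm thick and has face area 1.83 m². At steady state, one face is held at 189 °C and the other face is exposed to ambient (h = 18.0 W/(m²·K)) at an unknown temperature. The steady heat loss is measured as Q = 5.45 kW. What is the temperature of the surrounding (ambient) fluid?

T_out = 23.2 °C

Series resistances:
  R_carbon steel = L/(kA) = 0.00595/(46.8·1.83) = 6.947×10^-5 K/W
  R_conv,out = 1/(hA) = 1/(18.0·1.83) = 0.03036 K/W
ΣR = 0.03043 K/W
ΔT = Q·ΣR = 5450 × 0.03043 = 165.8 K
Heat flows outward, so T_out = T_in − ΔT = 189 − 165.8 = 23.2 °C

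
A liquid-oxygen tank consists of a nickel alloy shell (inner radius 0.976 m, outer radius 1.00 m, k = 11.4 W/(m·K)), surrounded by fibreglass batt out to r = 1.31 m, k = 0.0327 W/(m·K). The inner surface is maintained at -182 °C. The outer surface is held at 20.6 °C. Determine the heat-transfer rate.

Series thermal resistances, inner to outer:
  R_nickel alloy = (1/0.976 − 1/1.00)/(4πk) = 0.02459/(4π·11.4) = 1.717×10^-4 K/W
  R_fibreglass batt = (1/1.00 − 1/1.31)/(4πk) = 0.2366/(4π·0.0327) = 0.5759 K/W
ΣR = 1.717×10^-4 + 0.5759 = 0.5761 K/W
Q = ΔT/ΣR = (-182 °C − 20.6 °C)/0.5761 = -352 W
(Negative Q ⇒ heat flows inward; heat gain = 352 W.)

Q = 352 W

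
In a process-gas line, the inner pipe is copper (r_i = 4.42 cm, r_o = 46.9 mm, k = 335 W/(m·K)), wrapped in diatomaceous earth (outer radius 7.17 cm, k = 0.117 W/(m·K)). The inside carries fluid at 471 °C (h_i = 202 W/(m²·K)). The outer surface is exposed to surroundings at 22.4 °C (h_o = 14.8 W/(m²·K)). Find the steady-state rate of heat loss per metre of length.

Q' = 602 W/m

Resistance network (inner→outer):
  R'_conv,in = 1/(2πr h) = 1/(2π·0.0442·202) = 0.01783 m·K/W
  R'_copper = ln(0.0469/0.0442)/(2πk) = 0.05929/(2π·335) = 2.817×10^-5 m·K/W
  R'_diatomaceous earth = ln(0.0717/0.0469)/(2πk) = 0.4245/(2π·0.117) = 0.5774 m·K/W
  R'_conv,out = 1/(2πr h) = 1/(2π·0.0717·14.8) = 0.1500 m·K/W
ΣR = 0.01783 + 2.817×10^-5 + 0.5774 + 0.1500 = 0.7453 m·K/W
Q' = ΔT/ΣR = (471 °C − 22.4 °C)/0.7453 = 602 W/m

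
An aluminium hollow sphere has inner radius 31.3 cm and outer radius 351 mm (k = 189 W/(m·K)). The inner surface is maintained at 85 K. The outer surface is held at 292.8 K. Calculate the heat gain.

Q = 4πk·ΔT/(1/r₁ − 1/r₂) = 4π × 189 × 207.8 / (1/0.313 − 1/0.351) = 1.43×10^6 W

Q = 1.43×10^6 W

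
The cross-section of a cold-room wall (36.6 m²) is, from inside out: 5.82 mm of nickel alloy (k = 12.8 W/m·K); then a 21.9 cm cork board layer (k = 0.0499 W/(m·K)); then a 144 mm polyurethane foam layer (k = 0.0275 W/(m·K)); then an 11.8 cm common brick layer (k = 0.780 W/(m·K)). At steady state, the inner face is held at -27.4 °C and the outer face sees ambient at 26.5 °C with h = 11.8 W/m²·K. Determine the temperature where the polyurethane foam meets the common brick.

Treat each layer as a resistance in series:
  R_nickel alloy = L/(kA) = 0.00582/(12.8·36.6) = 1.242×10^-5 K/W
  R_cork board = L/(kA) = 0.219/(0.0499·36.6) = 0.1199 K/W
  R_polyurethane foam = L/(kA) = 0.144/(0.0275·36.6) = 0.1431 K/W
  R_common brick = L/(kA) = 0.118/(0.780·36.6) = 0.004133 K/W
  R_conv,out = 1/(hA) = 1/(11.8·36.6) = 0.002315 K/W
ΣR = 1.242×10^-5 + 0.1199 + 0.1431 + 0.004133 + 0.002315 = 0.2695 K/W
Q = ΔT/ΣR = (-27.4 °C − 26.5 °C)/0.2695 = -200.0 W
From the inner boundary to the polyurethane foam/common brick interface, ΣR_partial = 0.2630 K/W.
T_interface = T_in − Q·ΣR_partial = -27.4 °C − (-200.0)(0.2630) = 25.2 °C

T = 25.2 °C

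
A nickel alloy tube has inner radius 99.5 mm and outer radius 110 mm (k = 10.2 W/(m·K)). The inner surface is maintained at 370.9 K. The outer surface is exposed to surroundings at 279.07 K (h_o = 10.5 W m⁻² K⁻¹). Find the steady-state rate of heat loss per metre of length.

Resistance network (inner→outer):
  R'_nickel alloy = ln(0.110/0.0995)/(2πk) = 0.1003/(2π·10.2) = 0.001565 m·K/W
  R'_conv,out = 1/(2πr h) = 1/(2π·0.110·10.5) = 0.1378 m·K/W
ΣR = 0.001565 + 0.1378 = 0.1394 m·K/W
Q' = ΔT/ΣR = (370.9 K − 279.07 K)/0.1394 = 659 W/m

Q' = 659 W/m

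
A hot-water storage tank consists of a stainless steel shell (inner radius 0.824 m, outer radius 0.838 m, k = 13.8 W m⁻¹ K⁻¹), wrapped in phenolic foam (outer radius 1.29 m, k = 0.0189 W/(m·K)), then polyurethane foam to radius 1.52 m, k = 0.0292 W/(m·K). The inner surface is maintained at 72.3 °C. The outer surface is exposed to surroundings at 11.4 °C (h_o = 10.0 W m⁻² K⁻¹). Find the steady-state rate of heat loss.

Treat each layer as a resistance in series:
  R_stainless steel = (1/0.824 − 1/0.838)/(4πk) = 0.02027/(4π·13.8) = 1.169×10^-4 K/W
  R_phenolic foam = (1/0.838 − 1/1.29)/(4πk) = 0.4181/(4π·0.0189) = 1.760 K/W
  R_polyurethane foam = (1/1.29 − 1/1.52)/(4πk) = 0.1173/(4π·0.0292) = 0.3197 K/W
  R_conv,out = 1/(4πr²h) = 1/(4π·1.52²·10.0) = 0.003444 K/W
ΣR = 1.169×10^-4 + 1.760 + 0.3197 + 0.003444 = 2.083 K/W
Q = ΔT/ΣR = (72.3 °C − 11.4 °C)/2.083 = 29.2 W

Q = 29.2 W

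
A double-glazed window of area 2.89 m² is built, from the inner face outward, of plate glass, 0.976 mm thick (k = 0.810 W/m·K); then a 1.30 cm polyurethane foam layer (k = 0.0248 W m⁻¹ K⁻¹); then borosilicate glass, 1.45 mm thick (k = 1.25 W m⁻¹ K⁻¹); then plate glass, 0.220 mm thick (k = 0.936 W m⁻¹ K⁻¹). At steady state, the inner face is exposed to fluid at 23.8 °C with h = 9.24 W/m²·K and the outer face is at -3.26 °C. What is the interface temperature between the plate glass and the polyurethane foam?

T = 19.1 °C

Resistance network (inner→outer):
  R_conv,in = 1/(hA) = 1/(9.24·2.89) = 0.03745 K/W
  R_plate glass = L/(kA) = 9.76×10^-4/(0.810·2.89) = 4.169×10^-4 K/W
  R_polyurethane foam = L/(kA) = 0.0130/(0.0248·2.89) = 0.1814 K/W
  R_borosilicate glass = L/(kA) = 0.00145/(1.25·2.89) = 4.014×10^-4 K/W
  R_plate glass = L/(kA) = 2.20×10^-4/(0.936·2.89) = 8.133×10^-5 K/W
ΣR = 0.03745 + 4.169×10^-4 + 0.1814 + 4.014×10^-4 + 8.133×10^-5 = 0.2197 K/W
Q = ΔT/ΣR = (23.8 °C − -3.26 °C)/0.2197 = 123.2 W
From the inner boundary to the plate glass/polyurethane foam interface, ΣR_partial = 0.03787 K/W.
T_interface = T_in − Q·ΣR_partial = 23.8 °C − (123.2)(0.03787) = 19.1 °C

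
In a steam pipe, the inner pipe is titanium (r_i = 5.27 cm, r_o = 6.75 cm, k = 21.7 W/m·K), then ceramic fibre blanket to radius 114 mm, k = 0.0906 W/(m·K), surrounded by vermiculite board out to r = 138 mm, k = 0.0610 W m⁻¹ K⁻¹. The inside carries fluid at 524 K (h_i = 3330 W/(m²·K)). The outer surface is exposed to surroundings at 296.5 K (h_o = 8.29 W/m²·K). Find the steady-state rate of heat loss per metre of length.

Treat each layer as a resistance in series:
  R'_conv,in = 1/(2πr h) = 1/(2π·0.0527·3330) = 9.069×10^-4 m·K/W
  R'_titanium = ln(0.0675/0.0527)/(2πk) = 0.2475/(2π·21.7) = 0.001815 m·K/W
  R'_ceramic fibre blanket = ln(0.114/0.0675)/(2πk) = 0.5241/(2π·0.0906) = 0.9206 m·K/W
  R'_vermiculite board = ln(0.138/0.114)/(2πk) = 0.1911/(2π·0.0610) = 0.4985 m·K/W
  R'_conv,out = 1/(2πr h) = 1/(2π·0.138·8.29) = 0.1391 m·K/W
ΣR = 9.069×10^-4 + 0.001815 + 0.9206 + 0.4985 + 0.1391 = 1.561 m·K/W
Q' = ΔT/ΣR = (524 K − 296.5 K)/1.561 = 146 W/m

Q' = 146 W/m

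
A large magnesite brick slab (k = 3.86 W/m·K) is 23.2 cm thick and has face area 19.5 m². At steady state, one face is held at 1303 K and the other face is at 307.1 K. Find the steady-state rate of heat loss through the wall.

Q = 323 kW

Q = kA·ΔT/L = 3.86 × 19.5 × |1303 K − 307.1 K| / 0.232 = 3.23×10^5 W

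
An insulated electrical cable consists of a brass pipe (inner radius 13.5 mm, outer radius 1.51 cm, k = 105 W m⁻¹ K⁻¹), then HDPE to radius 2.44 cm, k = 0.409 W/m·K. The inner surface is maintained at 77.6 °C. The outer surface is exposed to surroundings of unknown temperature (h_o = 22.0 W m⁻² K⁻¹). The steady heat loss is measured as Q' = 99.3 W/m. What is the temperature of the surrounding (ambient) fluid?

Sum the resistances:
  R'_brass = ln(0.0151/0.0135)/(2πk) = 0.1120/(2π·105) = 1.698×10^-4 m·K/W
  R'_HDPE = ln(0.0244/0.0151)/(2πk) = 0.4799/(2π·0.409) = 0.1867 m·K/W
  R'_conv,out = 1/(2πr h) = 1/(2π·0.0244·22.0) = 0.2965 m·K/W
ΣR = 0.4834 m·K/W
ΔT = Q'·ΣR = 99.3 × 0.4834 = 48.00 K
Heat flows outward, so T_out = T_in − ΔT = 77.6 − 48.00 = 29.6 °C

T_out = 29.6 °C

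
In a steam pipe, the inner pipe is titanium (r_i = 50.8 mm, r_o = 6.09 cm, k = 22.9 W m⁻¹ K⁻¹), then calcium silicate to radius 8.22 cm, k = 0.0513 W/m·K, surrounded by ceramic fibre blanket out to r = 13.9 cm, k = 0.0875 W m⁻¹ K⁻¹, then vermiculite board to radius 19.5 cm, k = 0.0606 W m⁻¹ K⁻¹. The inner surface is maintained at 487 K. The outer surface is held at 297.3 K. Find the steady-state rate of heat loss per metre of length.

Q' = 68.3 W/m

Treat each layer as a resistance in series:
  R'_titanium = ln(0.0609/0.0508)/(2πk) = 0.1813/(2π·22.9) = 0.001260 m·K/W
  R'_calcium silicate = ln(0.0822/0.0609)/(2πk) = 0.2999/(2π·0.0513) = 0.9305 m·K/W
  R'_ceramic fibre blanket = ln(0.139/0.0822)/(2πk) = 0.5253/(2π·0.0875) = 0.9555 m·K/W
  R'_vermiculite board = ln(0.195/0.139)/(2πk) = 0.3385/(2π·0.0606) = 0.8891 m·K/W
ΣR = 0.001260 + 0.9305 + 0.9555 + 0.8891 = 2.776 m·K/W
Q' = ΔT/ΣR = (487 K − 297.3 K)/2.776 = 68.3 W/m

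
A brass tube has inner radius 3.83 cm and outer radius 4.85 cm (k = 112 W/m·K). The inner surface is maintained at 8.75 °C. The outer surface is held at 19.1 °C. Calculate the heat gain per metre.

Q' = 2πk·ΔT/ln(r₂/r₁) = 2π × 112 × 10.35 / ln(0.0485/0.0383) = 30800 W/m

Q' = 30.8 kW/m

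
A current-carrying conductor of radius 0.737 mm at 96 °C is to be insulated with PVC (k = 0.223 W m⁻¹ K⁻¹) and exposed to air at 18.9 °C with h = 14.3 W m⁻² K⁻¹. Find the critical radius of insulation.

r_cr = 1.56 cm

For a cylinder, r_cr = k_ins/h = 0.223/14.3 = 0.0156 m = 1.56 cm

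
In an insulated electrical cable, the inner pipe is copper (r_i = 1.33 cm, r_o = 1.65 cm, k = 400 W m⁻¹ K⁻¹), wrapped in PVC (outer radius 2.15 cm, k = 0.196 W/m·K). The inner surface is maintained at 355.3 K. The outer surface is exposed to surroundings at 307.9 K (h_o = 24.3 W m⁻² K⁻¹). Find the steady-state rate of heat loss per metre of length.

Q' = 91.2 W/m

Series thermal resistances, inner to outer:
  R'_copper = ln(0.0165/0.0133)/(2πk) = 0.2156/(2π·400) = 8.578×10^-5 m·K/W
  R'_PVC = ln(0.0215/0.0165)/(2πk) = 0.2647/(2π·0.196) = 0.2149 m·K/W
  R'_conv,out = 1/(2πr h) = 1/(2π·0.0215·24.3) = 0.3046 m·K/W
ΣR = 8.578×10^-5 + 0.2149 + 0.3046 = 0.5196 m·K/W
Q' = ΔT/ΣR = (355.3 K − 307.9 K)/0.5196 = 91.2 W/m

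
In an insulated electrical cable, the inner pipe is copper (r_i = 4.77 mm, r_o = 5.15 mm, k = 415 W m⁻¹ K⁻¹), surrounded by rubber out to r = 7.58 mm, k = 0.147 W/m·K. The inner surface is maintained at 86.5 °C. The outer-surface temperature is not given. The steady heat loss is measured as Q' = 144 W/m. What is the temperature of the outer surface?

T_out = 26.2 °C

Sum the resistances:
  R'_copper = ln(0.00515/0.00477)/(2πk) = 0.07665/(2π·415) = 2.940×10^-5 m·K/W
  R'_rubber = ln(0.00758/0.00515)/(2πk) = 0.3865/(2π·0.147) = 0.4185 m·K/W
ΣR = 0.4185 m·K/W
ΔT = Q'·ΣR = 144 × 0.4185 = 60.26 K
Heat flows outward, so T_out = T_in − ΔT = 86.5 − 60.26 = 26.2 °C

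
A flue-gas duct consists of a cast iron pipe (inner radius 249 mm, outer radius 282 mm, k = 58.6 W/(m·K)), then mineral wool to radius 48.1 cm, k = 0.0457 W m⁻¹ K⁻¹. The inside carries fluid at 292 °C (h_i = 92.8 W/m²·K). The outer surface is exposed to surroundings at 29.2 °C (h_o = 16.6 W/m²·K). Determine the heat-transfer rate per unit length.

Resistance network (inner→outer):
  R'_conv,in = 1/(2πr h) = 1/(2π·0.249·92.8) = 0.006888 m·K/W
  R'_cast iron = ln(0.282/0.249)/(2πk) = 0.1245/(2π·58.6) = 3.380×10^-4 m·K/W
  R'_mineral wool = ln(0.481/0.282)/(2πk) = 0.5340/(2π·0.0457) = 1.860 m·K/W
  R'_conv,out = 1/(2πr h) = 1/(2π·0.481·16.6) = 0.01993 m·K/W
ΣR = 0.006888 + 3.380×10^-4 + 1.860 + 0.01993 = 1.887 m·K/W
Q' = ΔT/ΣR = (292 °C − 29.2 °C)/1.887 = 139 W/m

Q' = 139 W/m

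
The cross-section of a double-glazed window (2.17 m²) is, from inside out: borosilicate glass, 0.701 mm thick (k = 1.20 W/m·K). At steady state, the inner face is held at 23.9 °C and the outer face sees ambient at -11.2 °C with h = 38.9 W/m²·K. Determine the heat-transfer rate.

Resistance network (inner→outer):
  R_borosilicate glass = L/(kA) = 7.01×10^-4/(1.20·2.17) = 2.692×10^-4 K/W
  R_conv,out = 1/(hA) = 1/(38.9·2.17) = 0.01185 K/W
ΣR = 2.692×10^-4 + 0.01185 = 0.01212 K/W
Q = ΔT/ΣR = (23.9 °C − -11.2 °C)/0.01212 = 2900 W

Q = 2.90 kW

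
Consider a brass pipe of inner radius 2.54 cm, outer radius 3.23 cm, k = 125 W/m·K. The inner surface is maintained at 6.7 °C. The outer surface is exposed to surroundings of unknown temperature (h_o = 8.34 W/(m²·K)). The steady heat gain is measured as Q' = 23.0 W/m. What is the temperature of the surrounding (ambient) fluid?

T_out = 20.3 °C

Sum the resistances:
  R'_brass = ln(0.0323/0.0254)/(2πk) = 0.2403/(2π·125) = 3.060×10^-4 m·K/W
  R'_conv,out = 1/(2πr h) = 1/(2π·0.0323·8.34) = 0.5908 m·K/W
ΣR = 0.5911 m·K/W
ΔT = Q'·ΣR = 23.0 × 0.5911 = 13.60 K
Heat flows inward, so T_out = T_in + ΔT = 6.7 + 13.60 = 20.3 °C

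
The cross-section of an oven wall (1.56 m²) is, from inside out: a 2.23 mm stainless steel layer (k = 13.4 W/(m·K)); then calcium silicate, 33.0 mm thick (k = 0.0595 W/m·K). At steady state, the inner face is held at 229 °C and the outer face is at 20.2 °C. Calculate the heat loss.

Resistance network (inner→outer):
  R_stainless steel = L/(kA) = 0.00223/(13.4·1.56) = 1.067×10^-4 K/W
  R_calcium silicate = L/(kA) = 0.0330/(0.0595·1.56) = 0.3555 K/W
ΣR = 1.067×10^-4 + 0.3555 = 0.3556 K/W
Q = ΔT/ΣR = (229 °C − 20.2 °C)/0.3556 = 587 W

Q = 587 W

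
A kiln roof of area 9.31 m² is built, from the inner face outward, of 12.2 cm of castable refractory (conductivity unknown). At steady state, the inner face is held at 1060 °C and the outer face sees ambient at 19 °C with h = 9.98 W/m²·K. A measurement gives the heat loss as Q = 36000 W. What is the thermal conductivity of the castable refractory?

ΣR = ΔT/Q = |1060 − 19|/36000 = 0.02892 K/W
Known resistances:
  R_conv,out = 1/(hA) = 1/(9.98·9.31) = 0.01076 K/W
R_castable refractory = ΣR − ΣR_known = 0.02892 − 0.01076 = 0.01816 K/W
L/(kA) = 0.01816 ⇒ k = 0.122/(0.01816·9.31) = 0.722 W/m·K

k = 0.722 W/m·K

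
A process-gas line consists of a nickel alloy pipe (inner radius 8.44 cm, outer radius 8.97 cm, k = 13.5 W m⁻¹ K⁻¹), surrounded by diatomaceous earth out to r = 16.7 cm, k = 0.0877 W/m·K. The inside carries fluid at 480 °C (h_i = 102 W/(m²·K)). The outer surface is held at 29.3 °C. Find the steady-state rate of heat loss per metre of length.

Treat each layer as a resistance in series:
  R'_conv,in = 1/(2πr h) = 1/(2π·0.0844·102) = 0.01849 m·K/W
  R'_nickel alloy = ln(0.0897/0.0844)/(2πk) = 0.06090/(2π·13.5) = 7.180×10^-4 m·K/W
  R'_diatomaceous earth = ln(0.167/0.0897)/(2πk) = 0.6215/(2π·0.0877) = 1.128 m·K/W
ΣR = 0.01849 + 7.180×10^-4 + 1.128 = 1.147 m·K/W
Q' = ΔT/ΣR = (480 °C − 29.3 °C)/1.147 = 393 W/m

Q' = 393 W/m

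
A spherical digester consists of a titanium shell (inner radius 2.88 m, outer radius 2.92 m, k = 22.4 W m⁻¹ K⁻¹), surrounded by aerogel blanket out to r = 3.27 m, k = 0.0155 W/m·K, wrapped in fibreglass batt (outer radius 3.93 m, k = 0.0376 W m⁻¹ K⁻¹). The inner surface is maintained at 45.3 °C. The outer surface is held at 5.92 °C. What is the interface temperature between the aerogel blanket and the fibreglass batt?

Series thermal resistances, inner to outer:
  R_titanium = (1/2.88 − 1/2.92)/(4πk) = 0.004756/(4π·22.4) = 1.690×10^-5 K/W
  R_aerogel blanket = (1/2.92 − 1/3.27)/(4πk) = 0.03666/(4π·0.0155) = 0.1882 K/W
  R_fibreglass batt = (1/3.27 − 1/3.93)/(4πk) = 0.05136/(4π·0.0376) = 0.1087 K/W
ΣR = 1.690×10^-5 + 0.1882 + 0.1087 = 0.2969 K/W
Q = ΔT/ΣR = (45.3 °C − 5.92 °C)/0.2969 = 132.6 W
From the inner boundary to the aerogel blanket/fibreglass batt interface, ΣR_partial = 0.1882 K/W.
T_interface = T_in − Q·ΣR_partial = 45.3 °C − (132.6)(0.1882) = 20.3 °C

T = 20.3 °C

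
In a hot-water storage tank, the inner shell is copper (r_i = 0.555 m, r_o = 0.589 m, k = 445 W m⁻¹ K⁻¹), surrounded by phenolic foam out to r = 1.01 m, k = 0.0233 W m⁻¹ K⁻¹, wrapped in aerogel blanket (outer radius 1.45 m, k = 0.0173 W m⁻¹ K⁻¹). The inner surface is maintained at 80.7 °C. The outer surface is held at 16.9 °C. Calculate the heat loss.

Q = 16.8 W

Treat each layer as a resistance in series:
  R_copper = (1/0.555 − 1/0.589)/(4πk) = 0.1040/(4π·445) = 1.860×10^-5 K/W
  R_phenolic foam = (1/0.589 − 1/1.01)/(4πk) = 0.7077/(4π·0.0233) = 2.417 K/W
  R_aerogel blanket = (1/1.01 − 1/1.45)/(4πk) = 0.3004/(4π·0.0173) = 1.382 K/W
ΣR = 1.860×10^-5 + 2.417 + 1.382 = 3.799 K/W
Q = ΔT/ΣR = (80.7 °C − 16.9 °C)/3.799 = 16.8 W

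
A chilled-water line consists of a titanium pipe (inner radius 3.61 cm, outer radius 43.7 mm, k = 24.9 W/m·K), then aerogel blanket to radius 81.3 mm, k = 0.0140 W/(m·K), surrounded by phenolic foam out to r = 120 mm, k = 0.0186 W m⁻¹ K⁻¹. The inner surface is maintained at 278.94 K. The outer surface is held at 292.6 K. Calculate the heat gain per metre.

Q' = 1.31 W/m

Treat each layer as a resistance in series:
  R'_titanium = ln(0.0437/0.0361)/(2πk) = 0.1911/(2π·24.9) = 0.001221 m·K/W
  R'_aerogel blanket = ln(0.0813/0.0437)/(2πk) = 0.6208/(2π·0.0140) = 7.057 m·K/W
  R'_phenolic foam = ln(0.120/0.0813)/(2πk) = 0.3893/(2π·0.0186) = 3.332 m·K/W
ΣR = 0.001221 + 7.057 + 3.332 = 10.39 m·K/W
Q' = ΔT/ΣR = (278.94 K − 292.6 K)/10.39 = -1.31 W/m
(Negative Q' ⇒ heat flows inward; heat gain = 1.31 W/m.)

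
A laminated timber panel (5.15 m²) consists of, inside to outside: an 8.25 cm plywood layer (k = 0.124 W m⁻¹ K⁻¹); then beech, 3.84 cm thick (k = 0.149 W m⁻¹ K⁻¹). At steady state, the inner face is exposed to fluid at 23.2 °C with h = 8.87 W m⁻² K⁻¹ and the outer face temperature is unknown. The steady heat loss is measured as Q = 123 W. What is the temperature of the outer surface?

T_out = -1.54 °C

Series resistances:
  R_conv,in = 1/(hA) = 1/(8.87·5.15) = 0.02189 K/W
  R_plywood = L/(kA) = 0.0825/(0.124·5.15) = 0.1292 K/W
  R_beech = L/(kA) = 0.0384/(0.149·5.15) = 0.05004 K/W
ΣR = 0.2011 K/W
ΔT = Q·ΣR = 123 × 0.2011 = 24.74 K
Heat flows outward, so T_out = T_in − ΔT = 23.2 − 24.74 = -1.54 °C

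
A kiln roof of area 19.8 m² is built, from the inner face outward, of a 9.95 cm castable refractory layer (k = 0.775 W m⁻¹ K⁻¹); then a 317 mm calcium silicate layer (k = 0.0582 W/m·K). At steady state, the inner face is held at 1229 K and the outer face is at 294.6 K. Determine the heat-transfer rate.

Resistance network (inner→outer):
  R_castable refractory = L/(kA) = 0.0995/(0.775·19.8) = 0.006484 K/W
  R_calcium silicate = L/(kA) = 0.317/(0.0582·19.8) = 0.2751 K/W
ΣR = 0.006484 + 0.2751 = 0.2816 K/W
Q = ΔT/ΣR = (1229 K − 294.6 K)/0.2816 = 3320 W

Q = 3.32 kW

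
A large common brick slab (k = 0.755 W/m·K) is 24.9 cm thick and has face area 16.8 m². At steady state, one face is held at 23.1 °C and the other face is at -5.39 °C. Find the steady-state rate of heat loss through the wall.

Q = 1450 W

Q = kA·ΔT/L = 0.755 × 16.8 × |23.1 °C − -5.39 °C| / 0.249 = 1450 W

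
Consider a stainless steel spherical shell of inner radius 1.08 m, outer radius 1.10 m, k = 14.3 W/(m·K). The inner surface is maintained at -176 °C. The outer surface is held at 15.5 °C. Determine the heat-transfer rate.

Q = 2040 kW

Q = 4πk·ΔT/(1/r₁ − 1/r₂) = 4π × 14.3 × 191.5 / (1/1.08 − 1/1.10) = 2.04×10^6 W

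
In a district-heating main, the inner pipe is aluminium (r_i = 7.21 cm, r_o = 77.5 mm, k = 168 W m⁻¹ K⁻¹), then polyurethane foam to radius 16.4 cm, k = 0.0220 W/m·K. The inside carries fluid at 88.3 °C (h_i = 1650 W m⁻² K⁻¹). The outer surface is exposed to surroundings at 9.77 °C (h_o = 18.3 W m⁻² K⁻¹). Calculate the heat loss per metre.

Treat each layer as a resistance in series:
  R'_conv,in = 1/(2πr h) = 1/(2π·0.0721·1650) = 0.001338 m·K/W
  R'_aluminium = ln(0.0775/0.0721)/(2πk) = 0.07222/(2π·168) = 6.842×10^-5 m·K/W
  R'_polyurethane foam = ln(0.164/0.0775)/(2πk) = 0.7496/(2π·0.0220) = 5.423 m·K/W
  R'_conv,out = 1/(2πr h) = 1/(2π·0.164·18.3) = 0.05303 m·K/W
ΣR = 0.001338 + 6.842×10^-5 + 5.423 + 0.05303 = 5.477 m·K/W
Q' = ΔT/ΣR = (88.3 °C − 9.77 °C)/5.477 = 14.3 W/m

Q' = 14.3 W/m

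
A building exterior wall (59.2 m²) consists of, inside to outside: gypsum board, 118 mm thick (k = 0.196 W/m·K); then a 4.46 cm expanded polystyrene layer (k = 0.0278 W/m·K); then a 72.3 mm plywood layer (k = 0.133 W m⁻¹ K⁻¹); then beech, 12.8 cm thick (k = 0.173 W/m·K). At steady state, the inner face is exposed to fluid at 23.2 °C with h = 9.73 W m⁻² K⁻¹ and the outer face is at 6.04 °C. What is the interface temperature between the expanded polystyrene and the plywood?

Series thermal resistances, inner to outer:
  R_conv,in = 1/(hA) = 1/(9.73·59.2) = 0.001736 K/W
  R_gypsum board = L/(kA) = 0.118/(0.196·59.2) = 0.01017 K/W
  R_expanded polystyrene = L/(kA) = 0.0446/(0.0278·59.2) = 0.02710 K/W
  R_plywood = L/(kA) = 0.0723/(0.133·59.2) = 0.009183 K/W
  R_beech = L/(kA) = 0.128/(0.173·59.2) = 0.01250 K/W
ΣR = 0.001736 + 0.01017 + 0.02710 + 0.009183 + 0.01250 = 0.06069 K/W
Q = ΔT/ΣR = (23.2 °C − 6.04 °C)/0.06069 = 282.7 W
From the inner boundary to the expanded polystyrene/plywood interface, ΣR_partial = 0.03901 K/W.
T_interface = T_in − Q·ΣR_partial = 23.2 °C − (282.7)(0.03901) = 12.2 °C

T = 12.2 °C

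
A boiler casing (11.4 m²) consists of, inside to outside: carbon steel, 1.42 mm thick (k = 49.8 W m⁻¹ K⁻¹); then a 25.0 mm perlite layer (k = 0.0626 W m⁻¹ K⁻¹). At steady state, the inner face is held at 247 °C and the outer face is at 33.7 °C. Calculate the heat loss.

Series thermal resistances, inner to outer:
  R_carbon steel = L/(kA) = 0.00142/(49.8·11.4) = 2.501×10^-6 K/W
  R_perlite = L/(kA) = 0.0250/(0.0626·11.4) = 0.03503 K/W
ΣR = 2.501×10^-6 + 0.03503 = 0.03503 K/W
Q = ΔT/ΣR = (247 °C − 33.7 °C)/0.03503 = 6090 W

Q = 6090 W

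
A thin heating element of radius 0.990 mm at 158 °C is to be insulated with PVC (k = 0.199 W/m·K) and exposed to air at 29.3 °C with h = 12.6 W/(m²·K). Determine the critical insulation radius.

r_cr = 1.58 cm

For a cylinder, r_cr = k_ins/h = 0.199/12.6 = 0.0158 m = 1.58 cm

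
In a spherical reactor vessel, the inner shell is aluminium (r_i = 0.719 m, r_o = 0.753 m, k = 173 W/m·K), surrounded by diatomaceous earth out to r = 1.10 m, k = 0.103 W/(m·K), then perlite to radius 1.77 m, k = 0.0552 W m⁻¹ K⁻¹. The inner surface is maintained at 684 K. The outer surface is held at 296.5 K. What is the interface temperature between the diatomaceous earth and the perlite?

Resistance network (inner→outer):
  R_aluminium = (1/0.719 − 1/0.753)/(4πk) = 0.06280/(4π·173) = 2.889×10^-5 K/W
  R_diatomaceous earth = (1/0.753 − 1/1.10)/(4πk) = 0.4189/(4π·0.103) = 0.3237 K/W
  R_perlite = (1/1.10 − 1/1.77)/(4πk) = 0.3441/(4π·0.0552) = 0.4961 K/W
ΣR = 2.889×10^-5 + 0.3237 + 0.4961 = 0.8198 K/W
Q = ΔT/ΣR = (684 K − 296.5 K)/0.8198 = 472.7 W
From the inner boundary to the diatomaceous earth/perlite interface, ΣR_partial = 0.3237 K/W.
T_interface = T_in − Q·ΣR_partial = 684 K − (472.7)(0.3237) = 531 K

T = 531 K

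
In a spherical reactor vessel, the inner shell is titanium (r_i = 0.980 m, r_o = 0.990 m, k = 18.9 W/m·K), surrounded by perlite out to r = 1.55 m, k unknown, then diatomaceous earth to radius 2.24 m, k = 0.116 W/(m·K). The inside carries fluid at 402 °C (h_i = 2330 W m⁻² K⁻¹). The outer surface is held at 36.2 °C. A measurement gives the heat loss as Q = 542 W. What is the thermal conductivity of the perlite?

ΣR = ΔT/Q = |402 − 36.2|/542 = 0.6749 K/W
Known resistances:
  R_conv,in = 1/(4πr²h) = 1/(4π·0.980²·2330) = 3.556×10^-5 K/W
  R_titanium = (1/0.980 − 1/0.990)/(4πk) = 0.01031/(4π·18.9) = 4.340×10^-5 K/W
  R_diatomaceous earth = (1/1.55 − 1/2.24)/(4πk) = 0.1987/(4π·0.116) = 0.1363 K/W
R_perlite = ΣR − ΣR_known = 0.6749 − 0.1364 = 0.5385 K/W
(1/r₁−1/r₂)/(4πk) = 0.5385 ⇒ k = 0.3649/(4π·0.5385) = 0.0539 W/m·K

k = 0.0539 W/m·K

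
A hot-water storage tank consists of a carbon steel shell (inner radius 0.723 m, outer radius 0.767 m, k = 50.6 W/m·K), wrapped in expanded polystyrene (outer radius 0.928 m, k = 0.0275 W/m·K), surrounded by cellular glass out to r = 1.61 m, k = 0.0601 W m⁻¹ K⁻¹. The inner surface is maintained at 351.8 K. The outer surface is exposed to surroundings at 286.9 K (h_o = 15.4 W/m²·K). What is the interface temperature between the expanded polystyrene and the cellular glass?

Treat each layer as a resistance in series:
  R_carbon steel = (1/0.723 − 1/0.767)/(4πk) = 0.07934/(4π·50.6) = 1.248×10^-4 K/W
  R_expanded polystyrene = (1/0.767 − 1/0.928)/(4πk) = 0.2262/(4π·0.0275) = 0.6545 K/W
  R_cellular glass = (1/0.928 − 1/1.61)/(4πk) = 0.4565/(4π·0.0601) = 0.6044 K/W
  R_conv,out = 1/(4πr²h) = 1/(4π·1.61²·15.4) = 0.001994 K/W
ΣR = 1.248×10^-4 + 0.6545 + 0.6044 + 0.001994 = 1.261 K/W
Q = ΔT/ΣR = (351.8 K − 286.9 K)/1.261 = 51.47 W
From the inner boundary to the expanded polystyrene/cellular glass interface, ΣR_partial = 0.6546 K/W.
T_interface = T_in − Q·ΣR_partial = 351.8 K − (51.47)(0.6546) = 318.1 K

T = 318.1 K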